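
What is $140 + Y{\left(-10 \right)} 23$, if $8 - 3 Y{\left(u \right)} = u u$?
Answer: $- \frac{1696}{3} \approx -565.33$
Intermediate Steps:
$Y{\left(u \right)} = \frac{8}{3} - \frac{u^{2}}{3}$ ($Y{\left(u \right)} = \frac{8}{3} - \frac{u u}{3} = \frac{8}{3} - \frac{u^{2}}{3}$)
$140 + Y{\left(-10 \right)} 23 = 140 + \left(\frac{8}{3} - \frac{\left(-10\right)^{2}}{3}\right) 23 = 140 + \left(\frac{8}{3} - \frac{100}{3}\right) 23 = 140 - \frac{2116}{3} = - \frac{1696}{3}$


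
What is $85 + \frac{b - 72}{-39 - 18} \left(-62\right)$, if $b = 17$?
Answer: $\frac{1435}{57} \approx 25.175$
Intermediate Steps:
$85 + \frac{b - 72}{-39 - 18} \left(-62\right) = 85 + \frac{17 - 72}{-39 - 18} \left(-62\right) = 85 + - \frac{55}{-57} \left(-62\right) = 85 + \left(-55\right) \left(- \frac{1}{57}\right) \left(-62\right) = 85 + \frac{55}{57} \left(-62\right) = 85 - \frac{3410}{57} = \frac{1435}{57}$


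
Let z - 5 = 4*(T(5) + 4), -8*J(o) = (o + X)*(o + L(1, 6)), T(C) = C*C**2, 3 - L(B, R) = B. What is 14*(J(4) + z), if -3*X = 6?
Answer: 7273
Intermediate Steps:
X = -2 (X = -1/3*6 = -2)
L(B, R) = 3 - B
T(C) = C**3
J(o) = -(-2 + o)*(2 + o)/8 (J(o) = -(o - 2)*(o + (3 - 1*1))/8 = -(-2 + o)*(o + (3 - 1))/8 = -(-2 + o)*(o + 2)/8 = -(-2 + o)*(2 + o)/8)
z = 521 (z = 5 + 4*(5**3 + 4) = 5 + 4*(125 + 4) = 5 + 4*129 = 5 + 516 = 521)
14*(J(4) + z) = 14*((1/2 - 1/8*4**2) + 521) = 14*((1/2 - 1/8*16) + 521) = 14*((1/2 - 2) + 521) = 14*(-3/2 + 521) = 14*(1039/2) = 7273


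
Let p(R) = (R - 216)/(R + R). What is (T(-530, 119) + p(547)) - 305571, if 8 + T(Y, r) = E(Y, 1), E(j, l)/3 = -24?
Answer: -334381863/1094 ≈ -3.0565e+5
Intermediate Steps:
E(j, l) = -72 (E(j, l) = 3*(-24) = -72)
T(Y, r) = -80 (T(Y, r) = -8 - 72 = -80)
p(R) = (-216 + R)/(2*R) (p(R) = (-216 + R)/((2*R)) = (-216 + R)*(1/(2*R)) = (-216 + R)/(2*R))
(T(-530, 119) + p(547)) - 305571 = (-80 + (½)*(-216 + 547)/547) - 305571 = (-80 + (½)*(1/547)*331) - 305571 = (-80 + 331/1094) - 305571 = -87189/1094 - 305571 = -334381863/1094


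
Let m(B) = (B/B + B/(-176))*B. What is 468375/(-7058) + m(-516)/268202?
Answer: -345491935659/5205666719 ≈ -66.368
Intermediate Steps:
m(B) = B*(1 - B/176) (m(B) = (1 + B*(-1/176))*B = (1 - B/176)*B = B*(1 - B/176))
468375/(-7058) + m(-516)/268202 = 468375/(-7058) + ((1/176)*(-516)*(176 - 1*(-516)))/268202 = 468375*(-1/7058) + ((1/176)*(-516)*(176 + 516))*(1/268202) = -468375/7058 + ((1/176)*(-516)*692)*(1/268202) = -468375/7058 - 22317/11*1/268202 = -468375/7058 - 22317/2950222 = -345491935659/5205666719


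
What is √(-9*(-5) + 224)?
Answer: √269 ≈ 16.401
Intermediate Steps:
√(-9*(-5) + 224) = √(45 + 224) = √269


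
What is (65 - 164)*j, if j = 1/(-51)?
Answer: 33/17 ≈ 1.9412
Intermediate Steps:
j = -1/51 ≈ -0.019608
(65 - 164)*j = (65 - 164)*(-1/51) = -99*(-1/51) = 33/17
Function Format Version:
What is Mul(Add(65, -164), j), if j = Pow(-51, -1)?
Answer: Rational(33, 17) ≈ 1.9412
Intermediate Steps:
j = Rational(-1, 51) ≈ -0.019608
Mul(Add(65, -164), j) = Mul(Add(65, -164), Rational(-1, 51)) = Mul(-99, Rational(-1, 51)) = Rational(33, 17)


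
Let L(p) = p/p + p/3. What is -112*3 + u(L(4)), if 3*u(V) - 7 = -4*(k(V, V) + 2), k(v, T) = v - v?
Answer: -1009/3 ≈ -336.33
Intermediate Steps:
k(v, T) = 0
L(p) = 1 + p/3 (L(p) = 1 + p*(⅓) = 1 + p/3)
u(V) = -⅓ (u(V) = 7/3 + (-4*(0 + 2))/3 = 7/3 + (-4*2)/3 = 7/3 + (⅓)*(-8) = 7/3 - 8/3 = -⅓)
-112*3 + u(L(4)) = -112*3 - ⅓ = -336 - ⅓ = -1009/3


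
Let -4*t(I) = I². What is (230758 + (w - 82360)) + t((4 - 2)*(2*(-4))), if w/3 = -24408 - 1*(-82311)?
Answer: 322043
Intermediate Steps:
w = 173709 (w = 3*(-24408 - 1*(-82311)) = 3*(-24408 + 82311) = 3*57903 = 173709)
t(I) = -I²/4
(230758 + (w - 82360)) + t((4 - 2)*(2*(-4))) = (230758 + (173709 - 82360)) - 64*(4 - 2)²/4 = (230758 + 91349) - (2*(-8))²/4 = 322107 - ¼*(-16)² = 322107 - ¼*256 = 322107 - 64 = 322043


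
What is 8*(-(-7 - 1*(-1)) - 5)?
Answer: 8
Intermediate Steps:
8*(-(-7 - 1*(-1)) - 5) = 8*(-(-7 + 1) - 5) = 8*(-1*(-6) - 5) = 8*(6 - 5) = 8*1 = 8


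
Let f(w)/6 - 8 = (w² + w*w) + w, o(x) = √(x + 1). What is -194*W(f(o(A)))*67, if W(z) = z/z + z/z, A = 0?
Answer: -25996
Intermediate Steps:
o(x) = √(1 + x)
f(w) = 48 + 6*w + 12*w² (f(w) = 48 + 6*((w² + w*w) + w) = 48 + 6*((w² + w²) + w) = 48 + 6*(2*w² + w) = 48 + 6*(w + 2*w²) = 48 + (6*w + 12*w²) = 48 + 6*w + 12*w²)
W(z) = 2 (W(z) = 1 + 1 = 2)
-194*W(f(o(A)))*67 = -194*2*67 = -388*67 = -25996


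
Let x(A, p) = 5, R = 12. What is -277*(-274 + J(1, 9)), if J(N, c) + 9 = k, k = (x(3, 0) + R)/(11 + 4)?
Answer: 1171156/15 ≈ 78077.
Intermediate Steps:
k = 17/15 (k = (5 + 12)/(11 + 4) = 17/15 ≈ 1.1333)
J(N, c) = -118/15 (J(N, c) = -9 + 17/15 = -118/15)
-277*(-274 + J(1, 9)) = -277*(-274 - 118/15) = -277*(-4228/15) = 1171156/15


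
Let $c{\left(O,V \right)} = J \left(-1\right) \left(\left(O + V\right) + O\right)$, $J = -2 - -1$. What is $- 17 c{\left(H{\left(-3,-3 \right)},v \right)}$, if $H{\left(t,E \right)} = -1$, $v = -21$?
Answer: $391$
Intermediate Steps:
$J = -1$ ($J = -2 + 1 = -1$)
$c{\left(O,V \right)} = V + 2 O$ ($c{\left(O,V \right)} = \left(-1\right) \left(-1\right) \left(\left(O + V\right) + O\right) = 1 \left(V + 2 O\right) = V + 2 O$)
$- 17 c{\left(H{\left(-3,-3 \right)},v \right)} = - 17 \left(-21 + 2 \left(-1\right)\right) = - 17 \left(-21 - 2\right) = \left(-17\right) \left(-23\right) = 391$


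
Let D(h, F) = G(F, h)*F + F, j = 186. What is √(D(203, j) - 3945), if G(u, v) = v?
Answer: √33999 ≈ 184.39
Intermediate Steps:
D(h, F) = F + F*h (D(h, F) = h*F + F = F*h + F = F + F*h)
√(D(203, j) - 3945) = √(186*(1 + 203) - 3945) = √(186*204 - 3945) = √(37944 - 3945) = √33999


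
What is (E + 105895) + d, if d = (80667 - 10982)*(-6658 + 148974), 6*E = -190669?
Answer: 59504187461/6 ≈ 9.9174e+9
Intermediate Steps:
E = -190669/6 (E = (⅙)*(-190669) = -190669/6 ≈ -31778.)
d = 9917290460 (d = 69685*142316 = 9917290460)
(E + 105895) + d = (-190669/6 + 105895) + 9917290460 = 444701/6 + 9917290460 = 59504187461/6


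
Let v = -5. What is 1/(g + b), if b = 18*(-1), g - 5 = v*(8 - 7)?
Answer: -1/18 ≈ -0.055556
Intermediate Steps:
g = 0 (g = 5 - 5*(8 - 7) = 5 - 5*1 = 5 - 5 = 0)
b = -18
1/(g + b) = 1/(0 - 18) = 1/(-18) = -1/18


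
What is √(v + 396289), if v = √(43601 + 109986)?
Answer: √(396289 + √153587) ≈ 629.83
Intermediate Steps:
v = √153587 ≈ 391.90
√(v + 396289) = √(√153587 + 396289) = √(396289 + √153587)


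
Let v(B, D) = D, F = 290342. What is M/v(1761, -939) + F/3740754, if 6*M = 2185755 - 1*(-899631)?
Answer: -320556506506/585428001 ≈ -547.56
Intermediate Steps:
M = 514231 (M = (2185755 - 1*(-899631))/6 = (2185755 + 899631)/6 = (⅙)*3085386 = 514231)
M/v(1761, -939) + F/3740754 = 514231/(-939) + 290342/3740754 = 514231*(-1/939) + 290342*(1/3740754) = -514231/939 + 145171/1870377 = -320556506506/585428001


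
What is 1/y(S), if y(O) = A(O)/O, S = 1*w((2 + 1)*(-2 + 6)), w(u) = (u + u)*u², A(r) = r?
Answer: 1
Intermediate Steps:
w(u) = 2*u³ (w(u) = (2*u)*u² = 2*u³)
S = 3456 (S = 1*(2*((2 + 1)*(-2 + 6))³) = 1*(2*(3*4)³) = 1*(2*12³) = 1*(2*1728) = 1*3456 = 3456)
y(O) = 1 (y(O) = O/O = 1)
1/y(S) = 1/1 = 1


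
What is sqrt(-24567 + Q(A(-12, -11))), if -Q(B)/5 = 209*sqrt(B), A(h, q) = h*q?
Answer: sqrt(-24567 - 2090*sqrt(33)) ≈ 191.24*I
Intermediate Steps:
Q(B) = -1045*sqrt(B)
sqrt(-24567 + Q(A(-12, -11))) = sqrt(-24567 - 1045*2*sqrt(33)) = sqrt(-24567 - 2090*sqrt(33))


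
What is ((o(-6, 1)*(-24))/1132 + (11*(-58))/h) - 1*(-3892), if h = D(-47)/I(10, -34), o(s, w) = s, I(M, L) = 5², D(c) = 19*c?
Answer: 988128346/252719 ≈ 3910.0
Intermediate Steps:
I(M, L) = 25
h = -893/25 (h = (19*(-47))/25 = -893*1/25 = -893/25 ≈ -35.720)
((o(-6, 1)*(-24))/1132 + (11*(-58))/h) - 1*(-3892) = (-6*(-24)/1132 + (11*(-58))/(-893/25)) - 1*(-3892) = (144*(1/1132) - 638*(-25/893)) + 3892 = (36/283 + 15950/893) + 3892 = 4545998/252719 + 3892 = 988128346/252719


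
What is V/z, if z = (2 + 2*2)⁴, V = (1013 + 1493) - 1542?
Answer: 241/324 ≈ 0.74383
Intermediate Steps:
V = 964 (V = 2506 - 1542 = 964)
z = 1296 (z = (2 + 4)⁴ = 6⁴ = 1296)
V/z = 964/1296 = 964*(1/1296) = 241/324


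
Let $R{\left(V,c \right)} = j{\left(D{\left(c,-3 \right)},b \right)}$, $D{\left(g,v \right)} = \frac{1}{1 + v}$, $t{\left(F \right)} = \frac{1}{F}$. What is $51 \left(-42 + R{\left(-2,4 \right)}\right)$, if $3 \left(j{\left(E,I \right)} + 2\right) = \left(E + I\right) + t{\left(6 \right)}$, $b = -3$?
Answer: $- \frac{6902}{3} \approx -2300.7$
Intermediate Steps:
$j{\left(E,I \right)} = - \frac{35}{18} + \frac{E}{3} + \frac{I}{3}$ ($j{\left(E,I \right)} = -2 + \frac{\left(E + I\right) + \frac{1}{6}}{3} = -2 + \frac{\frac{1}{6} + E + I}{3} = -2 + \left(\frac{1}{18} + \frac{E}{3} + \frac{I}{3}\right) = - \frac{35}{18} + \frac{E}{3} + \frac{I}{3}$)
$R{\left(V,c \right)} = - \frac{28}{9}$ ($R{\left(V,c \right)} = - \frac{35}{18} + \frac{1}{3 \left(1 - 3\right)} + \frac{1}{3} \left(-3\right) = - \frac{35}{18} + \frac{1}{3 \left(-2\right)} - 1 = - \frac{35}{18} + \frac{1}{3} \left(- \frac{1}{2}\right) - 1 = - \frac{35}{18} - \frac{1}{6} - 1 = - \frac{28}{9}$)
$51 \left(-42 + R{\left(-2,4 \right)}\right) = 51 \left(-42 - \frac{28}{9}\right) = 51 \left(- \frac{406}{9}\right) = - \frac{6902}{3}$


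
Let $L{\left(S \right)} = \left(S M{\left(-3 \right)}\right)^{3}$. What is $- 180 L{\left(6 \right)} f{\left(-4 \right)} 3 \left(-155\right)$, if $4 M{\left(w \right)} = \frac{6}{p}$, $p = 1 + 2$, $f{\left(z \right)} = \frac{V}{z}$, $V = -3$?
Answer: $1694925$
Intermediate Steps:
$f{\left(z \right)} = - \frac{3}{z}$
$p = 3$
$M{\left(w \right)} = \frac{1}{2}$ ($M{\left(w \right)} = \frac{6 \cdot \frac{1}{3}}{4} = \frac{1}{4} \cdot 2 = \frac{1}{2}$)
$L{\left(S \right)} = \frac{S^{3}}{8}$ ($L{\left(S \right)} = \left(S \frac{1}{2}\right)^{3} = \left(\frac{S}{2}\right)^{3} = \frac{S^{3}}{8}$)
$- 180 L{\left(6 \right)} f{\left(-4 \right)} 3 \left(-155\right) = - 180 \frac{6^{3}}{8} \left(- \frac{3}{-4}\right) 3 \left(-155\right) = - 180 \cdot \frac{1}{8} \cdot 216 \left(\left(-3\right) \left(- \frac{1}{4}\right)\right) 3 \left(-155\right) = - 180 \cdot 27 \cdot \frac{3}{4} \cdot 3 \left(-155\right) = - 180 \cdot \frac{81}{4} \cdot 3 \left(-155\right) = \left(-180\right) \frac{243}{4} \left(-155\right) = \left(-10935\right) \left(-155\right) = 1694925$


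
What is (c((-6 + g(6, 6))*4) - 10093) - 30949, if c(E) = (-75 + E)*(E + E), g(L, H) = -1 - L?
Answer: -27834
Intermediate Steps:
c(E) = 2*E*(-75 + E) (c(E) = (-75 + E)*(2*E) = 2*E*(-75 + E))
(c((-6 + g(6, 6))*4) - 10093) - 30949 = (2*((-6 + (-1 - 1*6))*4)*(-75 + (-6 + (-1 - 1*6))*4) - 10093) - 30949 = (2*((-6 + (-1 - 6))*4)*(-75 + (-6 + (-1 - 6))*4) - 10093) - 30949 = (2*((-6 - 7)*4)*(-75 + (-6 - 7)*4) - 10093) - 30949 = (2*(-13*4)*(-75 - 13*4) - 10093) - 30949 = (2*(-52)*(-75 - 52) - 10093) - 30949 = (2*(-52)*(-127) - 10093) - 30949 = (13208 - 10093) - 30949 = 3115 - 30949 = -27834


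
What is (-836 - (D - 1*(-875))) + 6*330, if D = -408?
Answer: 677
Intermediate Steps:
(-836 - (D - 1*(-875))) + 6*330 = (-836 - (-408 - 1*(-875))) + 6*330 = (-836 - (-408 + 875)) + 1980 = (-836 - 1*467) + 1980 = (-836 - 467) + 1980 = -1303 + 1980 = 677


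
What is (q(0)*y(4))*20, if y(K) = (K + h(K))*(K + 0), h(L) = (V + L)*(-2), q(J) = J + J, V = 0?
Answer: 0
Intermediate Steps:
q(J) = 2*J
h(L) = -2*L (h(L) = (0 + L)*(-2) = L*(-2) = -2*L)
y(K) = -K² (y(K) = (K - 2*K)*(K + 0) = (-K)*K = -K²)
(q(0)*y(4))*20 = ((2*0)*(-1*4²))*20 = (0*(-1*16))*20 = (0*(-16))*20 = 0*20 = 0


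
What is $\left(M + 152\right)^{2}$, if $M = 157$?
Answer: $95481$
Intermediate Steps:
$\left(M + 152\right)^{2} = \left(157 + 152\right)^{2} = 309^{2} = 95481$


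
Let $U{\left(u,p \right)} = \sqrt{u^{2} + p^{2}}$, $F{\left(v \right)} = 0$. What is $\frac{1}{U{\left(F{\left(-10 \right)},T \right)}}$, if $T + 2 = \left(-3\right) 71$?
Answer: $\frac{1}{215} \approx 0.0046512$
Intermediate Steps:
$T = -215$ ($T = -2 - 213 = -215$)
$U{\left(u,p \right)} = \sqrt{p^{2} + u^{2}}$
$\frac{1}{U{\left(F{\left(-10 \right)},T \right)}} = \frac{1}{\sqrt{\left(-215\right)^{2} + 0^{2}}} = \frac{1}{\sqrt{46225 + 0}} = \frac{1}{\sqrt{46225}} = \frac{1}{215}$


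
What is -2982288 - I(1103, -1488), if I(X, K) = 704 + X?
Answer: -2984095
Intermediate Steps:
-2982288 - I(1103, -1488) = -2982288 - (704 + 1103) = -2982288 - 1*1807 = -2982288 - 1807 = -2984095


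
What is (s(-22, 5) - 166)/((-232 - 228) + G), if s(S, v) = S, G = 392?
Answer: 47/17 ≈ 2.7647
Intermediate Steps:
(s(-22, 5) - 166)/((-232 - 228) + G) = (-22 - 166)/((-232 - 228) + 392) = -188/(-460 + 392) = -188/(-68) = -188*(-1/68) = 47/17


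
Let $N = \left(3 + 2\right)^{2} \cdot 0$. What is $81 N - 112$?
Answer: $-112$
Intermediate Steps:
$N = 0$ ($N = 5^{2} \cdot 0 = 25 \cdot 0 = 0$)
$81 N - 112 = 81 \cdot 0 - 112 = 0 - 112 = -112$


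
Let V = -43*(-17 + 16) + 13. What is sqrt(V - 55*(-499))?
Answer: sqrt(27501) ≈ 165.83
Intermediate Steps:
V = 56 (V = -43*(-1) + 13 = 43 + 13 = 56)
sqrt(V - 55*(-499)) = sqrt(56 - 55*(-499)) = sqrt(56 + 27445) = sqrt(27501)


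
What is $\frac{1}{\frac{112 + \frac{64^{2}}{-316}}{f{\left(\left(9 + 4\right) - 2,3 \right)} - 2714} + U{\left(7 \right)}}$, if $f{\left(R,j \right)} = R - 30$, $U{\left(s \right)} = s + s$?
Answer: $\frac{71969}{1004958} \approx 0.071614$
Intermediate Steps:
$U{\left(s \right)} = 2 s$
$f{\left(R,j \right)} = -30 + R$ ($f{\left(R,j \right)} = R - 30 = -30 + R$)
$\frac{1}{\frac{112 + \frac{64^{2}}{-316}}{f{\left(\left(9 + 4\right) - 2,3 \right)} - 2714} + U{\left(7 \right)}} = \frac{1}{\frac{112 + \frac{64^{2}}{-316}}{\left(-30 + \left(\left(9 + 4\right) - 2\right)\right) - 2714} + 2 \cdot 7} = \frac{1}{\frac{112 + 4096 \left(- \frac{1}{316}\right)}{\left(-30 + \left(13 - 2\right)\right) - 2714} + 14} = \frac{1}{\frac{112 - \frac{1024}{79}}{\left(-30 + 11\right) - 2714} + 14} = \frac{1}{\frac{7824}{79 \left(-19 - 2714\right)} + 14} = \frac{1}{\frac{7824}{79 \left(-2733\right)} + 14} = \frac{1}{\frac{7824}{79} \left(- \frac{1}{2733}\right) + 14} = \frac{1}{- \frac{2608}{71969} + 14} = \frac{1}{\frac{1004958}{71969}} = \frac{71969}{1004958}$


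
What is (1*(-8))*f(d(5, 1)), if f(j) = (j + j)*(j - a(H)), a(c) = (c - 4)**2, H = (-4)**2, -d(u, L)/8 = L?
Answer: -19456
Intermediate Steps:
d(u, L) = -8*L
H = 16
a(c) = (-4 + c)**2
f(j) = 2*j*(-144 + j) (f(j) = (j + j)*(j - (-4 + 16)**2) = (2*j)*(j - 1*12**2) = (2*j)*(j - 1*144) = (2*j)*(j - 144) = (2*j)*(-144 + j) = 2*j*(-144 + j))
(1*(-8))*f(d(5, 1)) = (1*(-8))*(2*(-8*1)*(-144 - 8*1)) = -16*(-8)*(-144 - 8) = -16*(-8)*(-152) = -8*2432 = -19456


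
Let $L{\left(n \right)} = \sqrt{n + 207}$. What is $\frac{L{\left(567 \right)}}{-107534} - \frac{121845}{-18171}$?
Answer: $\frac{40615}{6057} - \frac{3 \sqrt{86}}{107534} \approx 6.7052$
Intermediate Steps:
$L{\left(n \right)} = \sqrt{207 + n}$
$\frac{L{\left(567 \right)}}{-107534} - \frac{121845}{-18171} = \frac{\sqrt{207 + 567}}{-107534} - \frac{121845}{-18171} = \sqrt{774} \left(- \frac{1}{107534}\right) - - \frac{40615}{6057} = 3 \sqrt{86} \left(- \frac{1}{107534}\right) + \frac{40615}{6057} = - \frac{3 \sqrt{86}}{107534} + \frac{40615}{6057} = \frac{40615}{6057} - \frac{3 \sqrt{86}}{107534}$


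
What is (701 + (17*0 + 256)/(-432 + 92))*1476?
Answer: 87852996/85 ≈ 1.0336e+6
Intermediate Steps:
(701 + (17*0 + 256)/(-432 + 92))*1476 = (701 + (0 + 256)/(-340))*1476 = (701 + 256*(-1/340))*1476 = (701 - 64/85)*1476 = (59521/85)*1476 = 87852996/85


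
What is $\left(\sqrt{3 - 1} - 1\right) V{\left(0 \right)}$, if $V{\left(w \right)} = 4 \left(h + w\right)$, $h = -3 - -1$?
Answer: $8 - 8 \sqrt{2} \approx -3.3137$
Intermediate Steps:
$h = -2$ ($h = -3 + 1 = -2$)
$V{\left(w \right)} = -8 + 4 w$ ($V{\left(w \right)} = 4 \left(-2 + w\right) = -8 + 4 w$)
$\left(\sqrt{3 - 1} - 1\right) V{\left(0 \right)} = \left(\sqrt{3 - 1} - 1\right) \left(-8 + 4 \cdot 0\right) = \left(\sqrt{2} - 1\right) \left(-8 + 0\right) = \left(-1 + \sqrt{2}\right) \left(-8\right) = 8 - 8 \sqrt{2}$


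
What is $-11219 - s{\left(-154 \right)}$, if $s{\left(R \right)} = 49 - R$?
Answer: $-11422$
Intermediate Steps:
$-11219 - s{\left(-154 \right)} = -11219 - \left(49 - -154\right) = -11219 - \left(49 + 154\right) = -11219 - 203 = -11422$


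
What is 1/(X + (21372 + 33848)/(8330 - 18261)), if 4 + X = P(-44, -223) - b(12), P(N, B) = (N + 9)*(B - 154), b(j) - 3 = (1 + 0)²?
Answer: 9931/130904877 ≈ 7.5864e-5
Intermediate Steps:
b(j) = 4 (b(j) = 3 + (1 + 0)² = 3 + 1² = 3 + 1 = 4)
P(N, B) = (-154 + B)*(9 + N) (P(N, B) = (9 + N)*(-154 + B) = (-154 + B)*(9 + N))
X = 13187 (X = -4 + ((-1386 - 154*(-44) + 9*(-223) - 223*(-44)) - 1*4) = -4 + ((-1386 + 6776 - 2007 + 9812) - 4) = -4 + (13195 - 4) = -4 + 13191 = 13187)
1/(X + (21372 + 33848)/(8330 - 18261)) = 1/(13187 + (21372 + 33848)/(8330 - 18261)) = 1/(13187 + 55220/(-9931)) = 1/(13187 + 55220*(-1/9931)) = 1/(13187 - 55220/9931) = 1/(130904877/9931) = 9931/130904877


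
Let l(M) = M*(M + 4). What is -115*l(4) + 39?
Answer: -3641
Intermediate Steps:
l(M) = M*(4 + M)
-115*l(4) + 39 = -460*(4 + 4) + 39 = -460*8 + 39 = -115*32 + 39 = -3680 + 39 = -3641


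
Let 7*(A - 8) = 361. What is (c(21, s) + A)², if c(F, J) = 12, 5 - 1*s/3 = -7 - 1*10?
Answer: 251001/49 ≈ 5122.5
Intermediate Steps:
s = 66 (s = 15 - 3*(-7 - 1*10) = 15 - 3*(-7 - 10) = 15 - 3*(-17) = 15 + 51 = 66)
A = 417/7 (A = 8 + (⅐)*361 = 8 + 361/7 = 417/7 ≈ 59.571)
(c(21, s) + A)² = (12 + 417/7)² = (501/7)² = 251001/49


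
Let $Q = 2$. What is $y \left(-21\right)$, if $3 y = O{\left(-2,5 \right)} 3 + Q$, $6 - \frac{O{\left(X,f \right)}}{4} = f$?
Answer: $-98$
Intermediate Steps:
$O{\left(X,f \right)} = 24 - 4 f$
$y = \frac{14}{3}$ ($y = \frac{\left(24 - 20\right) 3 + 2}{3} = \frac{4 \cdot 3 + 2}{3} = \frac{12 + 2}{3} = \frac{1}{3} \cdot 14 = \frac{14}{3} \approx 4.6667$)
$y \left(-21\right) = \frac{14}{3} \left(-21\right) = -98$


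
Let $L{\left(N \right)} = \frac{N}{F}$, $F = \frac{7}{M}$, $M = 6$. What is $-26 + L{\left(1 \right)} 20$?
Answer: $- \frac{62}{7} \approx -8.8571$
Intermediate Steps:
$F = \frac{7}{6} \approx 1.1667$
$L{\left(N \right)} = \frac{6 N}{7}$ ($L{\left(N \right)} = \frac{N}{\frac{7}{6}} = N \frac{6}{7} = \frac{6 N}{7}$)
$-26 + L{\left(1 \right)} 20 = -26 + \frac{6}{7} \cdot 1 \cdot 20 = -26 + \frac{6}{7} \cdot 20 = -26 + \frac{120}{7} = - \frac{62}{7}$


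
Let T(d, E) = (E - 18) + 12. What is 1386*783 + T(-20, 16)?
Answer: 1085248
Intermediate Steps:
T(d, E) = -6 + E (T(d, E) = (-18 + E) + 12 = -6 + E)
1386*783 + T(-20, 16) = 1386*783 + (-6 + 16) = 1085238 + 10 = 1085248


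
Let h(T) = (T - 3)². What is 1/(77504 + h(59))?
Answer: 1/80640 ≈ 1.2401e-5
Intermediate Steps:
h(T) = (-3 + T)²
1/(77504 + h(59)) = 1/(77504 + (-3 + 59)²) = 1/(77504 + 56²) = 1/(77504 + 3136) = 1/80640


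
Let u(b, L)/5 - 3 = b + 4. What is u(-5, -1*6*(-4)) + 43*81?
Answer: 3493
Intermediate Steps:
u(b, L) = 35 + 5*b (u(b, L) = 15 + 5*(b + 4) = 15 + 5*(4 + b) = 15 + (20 + 5*b) = 35 + 5*b)
u(-5, -1*6*(-4)) + 43*81 = (35 + 5*(-5)) + 43*81 = (35 - 25) + 3483 = 10 + 3483 = 3493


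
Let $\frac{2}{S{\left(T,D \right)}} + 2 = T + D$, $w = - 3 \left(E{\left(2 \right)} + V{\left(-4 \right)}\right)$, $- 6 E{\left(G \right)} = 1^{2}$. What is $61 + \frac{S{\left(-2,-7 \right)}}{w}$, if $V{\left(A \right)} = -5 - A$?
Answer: $\frac{4693}{77} \approx 60.948$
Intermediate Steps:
$E{\left(G \right)} = - \frac{1}{6}$ ($E{\left(G \right)} = - \frac{1^{2}}{6} = \left(- \frac{1}{6}\right) 1 = - \frac{1}{6}$)
$w = \frac{7}{2}$ ($w = - 3 \left(- \frac{1}{6} - 1\right) = \left(-3\right) \left(- \frac{7}{6}\right) = \frac{7}{2} \approx 3.5$)
$S{\left(T,D \right)} = \frac{2}{-2 + D + T}$ ($S{\left(T,D \right)} = \frac{2}{-2 + \left(T + D\right)} = \frac{2}{-2 + \left(D + T\right)} = \frac{2}{-2 + D + T}$)
$61 + \frac{S{\left(-2,-7 \right)}}{w} = 61 + \frac{2 \frac{1}{-2 - 7 - 2}}{\frac{7}{2}} = 61 + \frac{2 \frac{2}{-11}}{7} = 61 + \frac{2 \cdot 2 \left(- \frac{1}{11}\right)}{7} = 61 + \frac{2}{7} \left(- \frac{2}{11}\right) = 61 - \frac{4}{77} = \frac{4693}{77}$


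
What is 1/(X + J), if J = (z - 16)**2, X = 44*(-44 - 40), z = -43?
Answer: -1/215 ≈ -0.0046512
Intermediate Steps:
X = -3696 (X = 44*(-84) = -3696)
J = 3481 (J = (-43 - 16)**2 = (-59)**2 = 3481)
1/(X + J) = 1/(-3696 + 3481) = 1/(-215) = -1/215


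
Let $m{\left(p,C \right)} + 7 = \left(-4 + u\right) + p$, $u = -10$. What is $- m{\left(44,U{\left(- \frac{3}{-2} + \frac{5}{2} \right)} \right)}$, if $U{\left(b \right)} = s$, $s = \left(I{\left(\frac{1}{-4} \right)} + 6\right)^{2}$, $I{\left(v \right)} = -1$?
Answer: $-23$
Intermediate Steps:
$s = 25$ ($s = \left(-1 + 6\right)^{2} = 5^{2} = 25$)
$U{\left(b \right)} = 25$
$m{\left(p,C \right)} = -21 + p$ ($m{\left(p,C \right)} = -7 + \left(\left(-4 - 10\right) + p\right) = -7 + \left(-14 + p\right) = -21 + p$)
$- m{\left(44,U{\left(- \frac{3}{-2} + \frac{5}{2} \right)} \right)} = - (-21 + 44) = \left(-1\right) 23 = -23$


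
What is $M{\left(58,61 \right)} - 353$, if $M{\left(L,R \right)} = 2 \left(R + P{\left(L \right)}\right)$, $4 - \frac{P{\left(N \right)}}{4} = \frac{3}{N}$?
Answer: $- \frac{5783}{29} \approx -199.41$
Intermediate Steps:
$P{\left(N \right)} = 16 - \frac{12}{N}$ ($P{\left(N \right)} = 16 - 4 \frac{3}{N} = 16 - \frac{12}{N}$)
$M{\left(L,R \right)} = 32 - \frac{24}{L} + 2 R$ ($M{\left(L,R \right)} = 2 \left(R + \left(16 - \frac{12}{L}\right)\right) = 2 \left(16 + R - \frac{12}{L}\right) = 32 - \frac{24}{L} + 2 R$)
$M{\left(58,61 \right)} - 353 = \left(32 - \frac{24}{58} + 2 \cdot 61\right) - 353 = \left(32 - \frac{12}{29} + 122\right) - 353 = \frac{4454}{29} - 353 = - \frac{5783}{29}$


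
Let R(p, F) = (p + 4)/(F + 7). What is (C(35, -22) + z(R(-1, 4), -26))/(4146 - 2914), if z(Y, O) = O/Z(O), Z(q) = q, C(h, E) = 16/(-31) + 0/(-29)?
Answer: 15/38192 ≈ 0.00039275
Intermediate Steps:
R(p, F) = (4 + p)/(7 + F)
C(h, E) = -16/31 (C(h, E) = 16*(-1/31) + 0*(-1/29) = -16/31 + 0 = -16/31)
z(Y, O) = 1 (z(Y, O) = O/O = 1)
(C(35, -22) + z(R(-1, 4), -26))/(4146 - 2914) = (-16/31 + 1)/(4146 - 2914) = (15/31)/1232 = (15/31)*(1/1232) = 15/38192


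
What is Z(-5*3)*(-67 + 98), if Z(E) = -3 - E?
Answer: 372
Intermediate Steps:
Z(-5*3)*(-67 + 98) = (-3 - (-5)*3)*(-67 + 98) = (-3 - 1*(-15))*31 = (-3 + 15)*31 = 12*31 = 372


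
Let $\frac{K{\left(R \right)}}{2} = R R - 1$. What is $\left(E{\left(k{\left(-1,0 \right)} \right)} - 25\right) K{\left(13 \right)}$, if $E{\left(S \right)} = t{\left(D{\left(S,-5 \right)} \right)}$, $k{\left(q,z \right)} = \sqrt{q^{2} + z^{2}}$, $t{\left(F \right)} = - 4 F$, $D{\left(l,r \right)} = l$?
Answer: $-9744$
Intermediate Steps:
$E{\left(S \right)} = - 4 S$
$K{\left(R \right)} = -2 + 2 R^{2}$ ($K{\left(R \right)} = 2 \left(R R - 1\right) = 2 \left(R^{2} - 1\right) = 2 \left(-1 + R^{2}\right) = -2 + 2 R^{2}$)
$\left(E{\left(k{\left(-1,0 \right)} \right)} - 25\right) K{\left(13 \right)} = \left(- 4 \sqrt{\left(-1\right)^{2} + 0^{2}} - 25\right) \left(-2 + 2 \cdot 13^{2}\right) = \left(- 4 \sqrt{1 + 0} - 25\right) \left(-2 + 2 \cdot 169\right) = \left(- 4 \sqrt{1} - 25\right) \left(-2 + 338\right) = \left(\left(-4\right) 1 - 25\right) 336 = \left(-4 - 25\right) 336 = \left(-29\right) 336 = -9744$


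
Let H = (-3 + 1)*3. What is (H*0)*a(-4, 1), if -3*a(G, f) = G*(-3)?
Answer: 0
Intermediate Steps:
a(G, f) = G (a(G, f) = -G*(-3)/3 = -(-1)*G = G)
H = -6 (H = -2*3 = -6)
(H*0)*a(-4, 1) = -6*0*(-4) = 0*(-4) = 0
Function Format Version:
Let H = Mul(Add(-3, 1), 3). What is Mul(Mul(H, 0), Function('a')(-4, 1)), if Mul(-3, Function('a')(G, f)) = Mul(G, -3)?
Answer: 0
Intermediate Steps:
Function('a')(G, f) = G (Function('a')(G, f) = Mul(Rational(-1, 3), Mul(G, -3)) = Mul(Rational(-1, 3), Mul(-3, G)) = G)
H = -6 (H = Mul(-2, 3) = -6)
Mul(Mul(H, 0), Function('a')(-4, 1)) = Mul(Mul(-6, 0), -4) = Mul(0, -4) = 0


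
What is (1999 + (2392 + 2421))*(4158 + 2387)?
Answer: 44584540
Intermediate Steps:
(1999 + (2392 + 2421))*(4158 + 2387) = (1999 + 4813)*6545 = 6812*6545 = 44584540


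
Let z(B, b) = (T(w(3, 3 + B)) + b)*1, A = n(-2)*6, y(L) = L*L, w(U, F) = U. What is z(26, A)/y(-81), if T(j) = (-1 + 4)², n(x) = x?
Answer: -1/2187 ≈ -0.00045725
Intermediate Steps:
y(L) = L²
T(j) = 9 (T(j) = 3² = 9)
A = -12 (A = -2*6 = -12)
z(B, b) = 9 + b (z(B, b) = (9 + b)*1 = 9 + b)
z(26, A)/y(-81) = (9 - 12)/((-81)²) = -3/6561 = -3*1/6561 = -1/2187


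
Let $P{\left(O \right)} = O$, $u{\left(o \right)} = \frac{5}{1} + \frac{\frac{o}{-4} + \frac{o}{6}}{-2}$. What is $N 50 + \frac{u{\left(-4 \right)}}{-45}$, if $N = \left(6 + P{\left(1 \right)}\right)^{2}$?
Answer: $\frac{661471}{270} \approx 2449.9$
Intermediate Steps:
$u{\left(o \right)} = 5 + \frac{o}{24}$ ($u{\left(o \right)} = 5 \cdot 1 + \left(o \left(- \frac{1}{4}\right) + o \frac{1}{6}\right) \left(- \frac{1}{2}\right) = 5 + \left(- \frac{o}{4} + \frac{o}{6}\right) \left(- \frac{1}{2}\right) = 5 + - \frac{o}{12} \left(- \frac{1}{2}\right) = 5 + \frac{o}{24}$)
$N = 49$ ($N = \left(6 + 1\right)^{2} = 7^{2} = 49$)
$N 50 + \frac{u{\left(-4 \right)}}{-45} = 49 \cdot 50 + \frac{5 + \frac{1}{24} \left(-4\right)}{-45} = 2450 + \left(5 - \frac{1}{6}\right) \left(- \frac{1}{45}\right) = 2450 + \frac{29}{6} \left(- \frac{1}{45}\right) = 2450 - \frac{29}{270} = \frac{661471}{270}$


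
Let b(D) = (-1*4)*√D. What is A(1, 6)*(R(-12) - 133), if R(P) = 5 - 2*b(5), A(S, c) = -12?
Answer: 1536 - 96*√5 ≈ 1321.3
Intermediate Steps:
b(D) = -4*√D
R(P) = 5 + 8*√5 (R(P) = 5 - (-8)*√5 = 5 + 8*√5)
A(1, 6)*(R(-12) - 133) = -12*((5 + 8*√5) - 133) = -12*(-128 + 8*√5) = 1536 - 96*√5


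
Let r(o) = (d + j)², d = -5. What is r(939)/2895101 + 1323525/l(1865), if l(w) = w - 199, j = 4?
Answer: 547391221813/689034038 ≈ 794.43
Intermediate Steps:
r(o) = 1 (r(o) = (-5 + 4)² = (-1)² = 1)
l(w) = -199 + w
r(939)/2895101 + 1323525/l(1865) = 1/2895101 + 1323525/(-199 + 1865) = 1*(1/2895101) + 1323525/1666 = 1/2895101 + 1323525*(1/1666) = 1/2895101 + 189075/238 = 547391221813/689034038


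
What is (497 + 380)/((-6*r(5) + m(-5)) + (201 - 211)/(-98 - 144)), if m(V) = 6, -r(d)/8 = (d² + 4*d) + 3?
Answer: 106117/279515 ≈ 0.37965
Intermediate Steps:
r(d) = -24 - 32*d - 8*d² (r(d) = -8*((d² + 4*d) + 3) = -8*(3 + d² + 4*d) = -24 - 32*d - 8*d²)
(497 + 380)/((-6*r(5) + m(-5)) + (201 - 211)/(-98 - 144)) = (497 + 380)/((-6*(-24 - 32*5 - 8*5²) + 6) + (201 - 211)/(-98 - 144)) = 877/((-6*(-24 - 160 - 8*25) + 6) - 10/(-242)) = 877/((-6*(-24 - 160 - 200) + 6) - 10*(-1/242)) = 877/((-6*(-384) + 6) + 5/121) = 877/((2304 + 6) + 5/121) = 877/(2310 + 5/121) = 877/(279515/121) = 877*(121/279515) = 106117/279515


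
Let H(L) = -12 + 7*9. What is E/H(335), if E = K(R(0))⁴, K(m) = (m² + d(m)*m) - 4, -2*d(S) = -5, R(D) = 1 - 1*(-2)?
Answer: 390625/816 ≈ 478.71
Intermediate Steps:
R(D) = 3 (R(D) = 1 + 2 = 3)
d(S) = 5/2 (d(S) = -½*(-5) = 5/2)
H(L) = 51 (H(L) = -12 + 63 = 51)
K(m) = -4 + m² + 5*m/2 (K(m) = (m² + 5*m/2) - 4 = -4 + m² + 5*m/2)
E = 390625/16 (E = (-4 + 3² + (5/2)*3)⁴ = (-4 + 9 + 15/2)⁴ = (25/2)⁴ = 390625/16 ≈ 24414.)
E/H(335) = (390625/16)/51 = (390625/16)*(1/51) = 390625/816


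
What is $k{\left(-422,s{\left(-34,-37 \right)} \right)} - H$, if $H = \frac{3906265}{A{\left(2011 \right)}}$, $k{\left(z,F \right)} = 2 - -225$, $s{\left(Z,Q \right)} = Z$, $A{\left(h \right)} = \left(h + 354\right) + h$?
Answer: $- \frac{2912913}{4376} \approx -665.66$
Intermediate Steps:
$A{\left(h \right)} = 354 + 2 h$ ($A{\left(h \right)} = \left(354 + h\right) + h = 354 + 2 h$)
$k{\left(z,F \right)} = 227$ ($k{\left(z,F \right)} = 2 + 225 = 227$)
$H = \frac{3906265}{4376}$ ($H = \frac{3906265}{354 + 2 \cdot 2011} = \frac{3906265}{354 + 4022} = \frac{3906265}{4376} \approx 892.66$)
$k{\left(-422,s{\left(-34,-37 \right)} \right)} - H = 227 - \frac{3906265}{4376} = - \frac{2912913}{4376}$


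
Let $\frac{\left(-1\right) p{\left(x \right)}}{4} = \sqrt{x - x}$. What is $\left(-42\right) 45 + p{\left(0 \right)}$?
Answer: $-1890$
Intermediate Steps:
$p{\left(x \right)} = 0$ ($p{\left(x \right)} = - 4 \sqrt{x - x} = - 4 \sqrt{0} = \left(-4\right) 0 = 0$)
$\left(-42\right) 45 + p{\left(0 \right)} = \left(-42\right) 45 + 0 = -1890 + 0 = -1890$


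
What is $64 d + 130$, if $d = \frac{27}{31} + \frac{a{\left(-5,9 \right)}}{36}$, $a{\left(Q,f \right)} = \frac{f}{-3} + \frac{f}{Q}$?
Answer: $\frac{82402}{465} \approx 177.21$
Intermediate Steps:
$a{\left(Q,f \right)} = - \frac{f}{3} + \frac{f}{Q}$ ($a{\left(Q,f \right)} = f \left(- \frac{1}{3}\right) + \frac{f}{Q} = - \frac{f}{3} + \frac{f}{Q}$)
$d = \frac{343}{465}$ ($d = \frac{27}{31} + \frac{\left(- \frac{1}{3}\right) 9 + \frac{9}{-5}}{36} = 27 \cdot \frac{1}{31} + \left(-3 + 9 \left(- \frac{1}{5}\right)\right) \frac{1}{36} = \frac{27}{31} + \left(-3 - \frac{9}{5}\right) \frac{1}{36} = \frac{27}{31} - \frac{2}{15} = \frac{343}{465} \approx 0.73763$)
$64 d + 130 = 64 \cdot \frac{343}{465} + 130 = \frac{21952}{465} + 130 = \frac{82402}{465}$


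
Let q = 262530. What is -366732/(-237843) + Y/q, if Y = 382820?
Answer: 693811886/231262677 ≈ 3.0001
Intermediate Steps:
-366732/(-237843) + Y/q = -366732/(-237843) + 382820/262530 = -366732*(-1/237843) + 382820*(1/262530) = 40748/26427 + 38282/26253 = 693811886/231262677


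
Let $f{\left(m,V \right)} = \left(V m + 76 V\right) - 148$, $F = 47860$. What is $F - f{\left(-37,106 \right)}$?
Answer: $43874$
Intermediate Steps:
$f{\left(m,V \right)} = -148 + 76 V + V m$ ($f{\left(m,V \right)} = \left(76 V + V m\right) - 148 = -148 + 76 V + V m$)
$F - f{\left(-37,106 \right)} = 47860 - \left(-148 + 76 \cdot 106 + 106 \left(-37\right)\right) = 47860 - \left(-148 + 8056 - 3922\right) = 47860 - 3986 = 43874$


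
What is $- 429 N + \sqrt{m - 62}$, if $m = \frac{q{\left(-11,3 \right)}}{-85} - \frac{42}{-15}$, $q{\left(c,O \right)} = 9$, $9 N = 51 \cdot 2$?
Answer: $-4862 + \frac{71 i \sqrt{85}}{85} \approx -4862.0 + 7.701 i$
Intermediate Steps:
$N = \frac{34}{3}$ ($N = \frac{51 \cdot 2}{9} = \frac{1}{9} \cdot 102 = \frac{34}{3} \approx 11.333$)
$m = \frac{229}{85}$ ($m = \frac{9}{-85} - \frac{42}{-15} = 9 \left(- \frac{1}{85}\right) - - \frac{14}{5} = - \frac{9}{85} + \frac{14}{5} = \frac{229}{85} \approx 2.6941$)
$- 429 N + \sqrt{m - 62} = \left(-429\right) \frac{34}{3} + \sqrt{\frac{229}{85} - 62} = -4862 + \sqrt{- \frac{5041}{85}} = -4862 + \frac{71 i \sqrt{85}}{85}$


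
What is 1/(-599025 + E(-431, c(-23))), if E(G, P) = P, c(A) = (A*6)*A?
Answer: -1/595851 ≈ -1.6783e-6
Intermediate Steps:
c(A) = 6*A² (c(A) = (6*A)*A = 6*A²)
1/(-599025 + E(-431, c(-23))) = 1/(-599025 + 6*(-23)²) = 1/(-599025 + 6*529) = 1/(-599025 + 3174) = 1/(-595851) = -1/595851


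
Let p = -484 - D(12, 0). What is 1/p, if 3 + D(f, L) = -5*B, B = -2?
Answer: -1/491 ≈ -0.0020367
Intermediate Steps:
D(f, L) = 7 (D(f, L) = -3 - 5*(-2) = -3 + 10 = 7)
p = -491 (p = -484 - 1*7 = -484 - 7 = -491)
1/p = 1/(-491) = -1/491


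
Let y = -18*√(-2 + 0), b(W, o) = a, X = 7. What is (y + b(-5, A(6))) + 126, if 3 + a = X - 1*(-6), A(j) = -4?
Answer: 136 - 18*I*√2 ≈ 136.0 - 25.456*I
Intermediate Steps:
a = 10 (a = -3 + (7 - 1*(-6)) = -3 + (7 + 6) = -3 + 13 = 10)
b(W, o) = 10
y = -18*I*√2 ≈ -25.456*I
(y + b(-5, A(6))) + 126 = (-18*I*√2 + 10) + 126 = (10 - 18*I*√2) + 126 = 136 - 18*I*√2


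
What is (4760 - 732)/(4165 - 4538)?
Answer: -4028/373 ≈ -10.799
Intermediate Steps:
(4760 - 732)/(4165 - 4538) = 4028/(-373) = 4028*(-1/373) = -4028/373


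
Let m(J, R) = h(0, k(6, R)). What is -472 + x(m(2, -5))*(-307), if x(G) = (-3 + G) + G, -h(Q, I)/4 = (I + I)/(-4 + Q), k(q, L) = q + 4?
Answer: -11831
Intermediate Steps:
k(q, L) = 4 + q
h(Q, I) = -8*I/(-4 + Q) (h(Q, I) = -4*(I + I)/(-4 + Q) = -4*2*I/(-4 + Q) = -8*I/(-4 + Q))
m(J, R) = 20 (m(J, R) = -8*(4 + 6)/(-4 + 0) = -8*10/(-4) = -8*10*(-1/4) = 20)
x(G) = -3 + 2*G
-472 + x(m(2, -5))*(-307) = -472 + (-3 + 2*20)*(-307) = -472 + (-3 + 40)*(-307) = -472 + 37*(-307) = -472 - 11359 = -11831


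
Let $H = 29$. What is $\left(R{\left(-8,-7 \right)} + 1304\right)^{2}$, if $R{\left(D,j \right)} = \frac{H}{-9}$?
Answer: $\frac{137053849}{81} \approx 1.692 \cdot 10^{6}$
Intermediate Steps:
$R{\left(D,j \right)} = - \frac{29}{9}$ ($R{\left(D,j \right)} = \frac{29}{-9} = 29 \left(- \frac{1}{9}\right) = - \frac{29}{9}$)
$\left(R{\left(-8,-7 \right)} + 1304\right)^{2} = \left(- \frac{29}{9} + 1304\right)^{2} = \left(\frac{11707}{9}\right)^{2} = \frac{137053849}{81}$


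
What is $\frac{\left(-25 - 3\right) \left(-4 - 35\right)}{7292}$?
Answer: $\frac{273}{1823} \approx 0.14975$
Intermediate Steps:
$\frac{\left(-25 - 3\right) \left(-4 - 35\right)}{7292} = \left(-25 - 3\right) \left(-39\right) \frac{1}{7292} = \left(-28\right) \left(-39\right) \frac{1}{7292} = 1092 \cdot \frac{1}{7292} = \frac{273}{1823}$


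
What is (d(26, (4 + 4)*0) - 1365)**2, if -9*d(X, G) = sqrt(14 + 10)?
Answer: 50307083/27 + 1820*sqrt(6)/3 ≈ 1.8647e+6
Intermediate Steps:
d(X, G) = -2*sqrt(6)/9 (d(X, G) = -sqrt(14 + 10)/9 = -2*sqrt(6)/9)
(d(26, (4 + 4)*0) - 1365)**2 = (-2*sqrt(6)/9 - 1365)**2 = (-1365 - 2*sqrt(6)/9)**2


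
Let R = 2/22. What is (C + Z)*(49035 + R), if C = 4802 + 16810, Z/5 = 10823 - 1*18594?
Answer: -9300632798/11 ≈ -8.4551e+8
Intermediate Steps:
Z = -38855 (Z = 5*(10823 - 1*18594) = 5*(10823 - 18594) = 5*(-7771) = -38855)
R = 1/11 (R = 2*(1/22) = 1/11 ≈ 0.090909)
C = 21612
(C + Z)*(49035 + R) = (21612 - 38855)*(49035 + 1/11) = -17243*539386/11 = -9300632798/11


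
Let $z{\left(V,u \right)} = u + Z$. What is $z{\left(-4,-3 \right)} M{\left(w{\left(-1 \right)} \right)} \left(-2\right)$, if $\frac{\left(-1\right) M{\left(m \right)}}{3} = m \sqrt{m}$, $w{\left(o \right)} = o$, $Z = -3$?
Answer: $36 i \approx 36.0 i$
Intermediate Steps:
$M{\left(m \right)} = - 3 m^{\frac{3}{2}}$ ($M{\left(m \right)} = - 3 m \sqrt{m} = - 3 m^{\frac{3}{2}}$)
$z{\left(V,u \right)} = -3 + u$ ($z{\left(V,u \right)} = u - 3 = -3 + u$)
$z{\left(-4,-3 \right)} M{\left(w{\left(-1 \right)} \right)} \left(-2\right) = \left(-3 - 3\right) \left(- 3 \left(-1\right)^{\frac{3}{2}}\right) \left(-2\right) = - 6 \left(- 3 \left(- i\right)\right) \left(-2\right) = - 6 \cdot 3 i \left(-2\right) = - 18 i \left(-2\right) = 36 i$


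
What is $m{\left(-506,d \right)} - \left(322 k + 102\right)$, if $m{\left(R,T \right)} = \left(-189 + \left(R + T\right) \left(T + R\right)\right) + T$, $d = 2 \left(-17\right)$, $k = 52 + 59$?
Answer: $255533$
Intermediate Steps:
$k = 111$
$d = -34$
$m{\left(R,T \right)} = -189 + T + \left(R + T\right)^{2}$ ($m{\left(R,T \right)} = \left(-189 + \left(R + T\right) \left(R + T\right)\right) + T = \left(-189 + \left(R + T\right)^{2}\right) + T = -189 + T + \left(R + T\right)^{2}$)
$m{\left(-506,d \right)} - \left(322 k + 102\right) = \left(-189 - 34 + \left(-506 - 34\right)^{2}\right) - \left(322 \cdot 111 + 102\right) = \left(-189 - 34 + \left(-540\right)^{2}\right) - \left(35742 + 102\right) = \left(-189 - 34 + 291600\right) - 35844 = 291377 - 35844 = 255533$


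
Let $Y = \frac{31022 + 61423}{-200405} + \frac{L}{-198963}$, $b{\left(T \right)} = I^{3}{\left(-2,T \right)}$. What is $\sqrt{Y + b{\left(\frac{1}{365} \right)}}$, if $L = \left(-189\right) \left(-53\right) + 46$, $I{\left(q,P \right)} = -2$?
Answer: $\frac{i \sqrt{60145635138952752678}}{2658212001} \approx 2.9175 i$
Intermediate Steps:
$L = 10063$ ($L = 10017 + 46 = 10063$)
$b{\left(T \right)} = -8$ ($b{\left(T \right)} = \left(-2\right)^{3} = -8$)
$Y = - \frac{4081962010}{7974636003}$ ($Y = \frac{31022 + 61423}{-200405} + \frac{10063}{-198963} = 92445 \left(- \frac{1}{200405}\right) + 10063 \left(- \frac{1}{198963}\right) = - \frac{18489}{40081} - \frac{10063}{198963} = - \frac{4081962010}{7974636003} \approx -0.51187$)
$\sqrt{Y + b{\left(\frac{1}{365} \right)}} = \sqrt{- \frac{4081962010}{7974636003} - 8} = \sqrt{- \frac{67879050034}{7974636003}} = \frac{i \sqrt{60145635138952752678}}{2658212001}$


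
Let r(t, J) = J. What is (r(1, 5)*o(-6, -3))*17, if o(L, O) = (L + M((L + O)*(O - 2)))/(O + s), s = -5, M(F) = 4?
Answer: 85/4 ≈ 21.250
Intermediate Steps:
o(L, O) = (4 + L)/(-5 + O) (o(L, O) = (L + 4)/(O - 5) = (4 + L)/(-5 + O))
(r(1, 5)*o(-6, -3))*17 = (5*((4 - 6)/(-5 - 3)))*17 = (5*(-2/(-8)))*17 = (5*(-⅛*(-2)))*17 = (5*(¼))*17 = (5/4)*17 = 85/4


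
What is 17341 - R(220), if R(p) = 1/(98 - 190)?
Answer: 1595373/92 ≈ 17341.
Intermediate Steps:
R(p) = -1/92 (R(p) = 1/(-92) = -1/92)
17341 - R(220) = 17341 - 1*(-1/92) = 17341 + 1/92 = 1595373/92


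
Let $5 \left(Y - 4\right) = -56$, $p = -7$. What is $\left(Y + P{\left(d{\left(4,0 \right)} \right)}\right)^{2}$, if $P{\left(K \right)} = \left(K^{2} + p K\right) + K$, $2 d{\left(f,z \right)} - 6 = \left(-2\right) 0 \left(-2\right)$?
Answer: $\frac{6561}{25} \approx 262.44$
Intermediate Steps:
$d{\left(f,z \right)} = 3$ ($d{\left(f,z \right)} = 3 + \frac{\left(-2\right) 0 \left(-2\right)}{2} = 3 + \frac{0 \left(-2\right)}{2} = 3 + \frac{1}{2} \cdot 0 = 3 + 0 = 3$)
$P{\left(K \right)} = K^{2} - 6 K$ ($P{\left(K \right)} = \left(K^{2} - 7 K\right) + K = K^{2} - 6 K$)
$Y = - \frac{36}{5}$ ($Y = 4 + \frac{1}{5} \left(-56\right) = 4 - \frac{56}{5} = - \frac{36}{5} \approx -7.2$)
$\left(Y + P{\left(d{\left(4,0 \right)} \right)}\right)^{2} = \left(- \frac{36}{5} + 3 \left(-6 + 3\right)\right)^{2} = \left(- \frac{36}{5} + 3 \left(-3\right)\right)^{2} = \left(- \frac{36}{5} - 9\right)^{2} = \left(- \frac{81}{5}\right)^{2} = \frac{6561}{25}$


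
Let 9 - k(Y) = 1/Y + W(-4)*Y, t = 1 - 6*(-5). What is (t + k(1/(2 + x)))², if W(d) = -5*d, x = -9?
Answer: 121801/49 ≈ 2485.7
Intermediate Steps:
t = 31 (t = 1 + 30 = 31)
k(Y) = 9 - 1/Y - 20*Y (k(Y) = 9 - (1/Y + (-5*(-4))*Y) = 9 - (1/Y + 20*Y) = 9 + (-1/Y - 20*Y) = 9 - 1/Y - 20*Y)
(t + k(1/(2 + x)))² = (31 + (9 - 1/(1/(2 - 9)) - 20/(2 - 9)))² = (31 + (9 - 1/(1/(-7)) - 20/(-7)))² = (31 + (9 - 1/(-⅐) - 20*(-⅐)))² = (31 + (9 - 1*(-7) + 20/7))² = (31 + (9 + 7 + 20/7))² = (31 + 132/7)² = (349/7)² = 121801/49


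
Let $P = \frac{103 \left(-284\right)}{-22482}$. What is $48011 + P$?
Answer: $\frac{539706277}{11241} \approx 48012.0$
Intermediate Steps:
$P = \frac{14626}{11241}$ ($P = \left(-29252\right) \left(- \frac{1}{22482}\right) = \frac{14626}{11241} \approx 1.3011$)
$48011 + P = 48011 + \frac{14626}{11241} = \frac{539706277}{11241}$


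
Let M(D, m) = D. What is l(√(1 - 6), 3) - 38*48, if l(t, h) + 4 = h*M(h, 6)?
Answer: -1819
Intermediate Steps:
l(t, h) = -4 + h² (l(t, h) = -4 + h*h = -4 + h²)
l(√(1 - 6), 3) - 38*48 = (-4 + 3²) - 38*48 = (-4 + 9) - 1824 = 5 - 1824 = -1819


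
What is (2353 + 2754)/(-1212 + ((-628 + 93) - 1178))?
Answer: -5107/2925 ≈ -1.7460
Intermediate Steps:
(2353 + 2754)/(-1212 + ((-628 + 93) - 1178)) = 5107/(-1212 + (-535 - 1178)) = 5107/(-1212 - 1713) = 5107/(-2925) = 5107*(-1/2925) = -5107/2925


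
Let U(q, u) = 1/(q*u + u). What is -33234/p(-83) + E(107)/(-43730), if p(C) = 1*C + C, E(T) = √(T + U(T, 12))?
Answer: 16617/83 - √138673/1574280 ≈ 200.20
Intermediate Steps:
U(q, u) = 1/(u + q*u)
E(T) = √(T + 1/(12*(1 + T)))
p(C) = 2*C (p(C) = C + C = 2*C)
-33234/p(-83) + E(107)/(-43730) = -33234/(2*(-83)) + (√3*√(1/(1 + 107) + 12*107)/6)/(-43730) = -33234/(-166) + (√3*√(1/108 + 1284)/6)*(-1/43730) = -33234*(-1/166) + (√3*√(1/108 + 1284)/6)*(-1/43730) = 16617/83 + (√3*√(138673/108)/6)*(-1/43730) = 16617/83 + (√3*(√416019/18)/6)*(-1/43730) = 16617/83 + (√138673/36)*(-1/43730) = 16617/83 - √138673/1574280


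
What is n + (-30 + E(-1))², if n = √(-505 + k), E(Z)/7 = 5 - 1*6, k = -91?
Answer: 1369 + 2*I*√149 ≈ 1369.0 + 24.413*I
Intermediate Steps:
E(Z) = -7 (E(Z) = 7*(5 - 1*6) = 7*(5 - 6) = 7*(-1) = -7)
n = 2*I*√149 (n = √(-505 - 91) = √(-596) = 2*I*√149 ≈ 24.413*I)
n + (-30 + E(-1))² = 2*I*√149 + (-30 - 7)² = 2*I*√149 + (-37)² = 2*I*√149 + 1369 = 1369 + 2*I*√149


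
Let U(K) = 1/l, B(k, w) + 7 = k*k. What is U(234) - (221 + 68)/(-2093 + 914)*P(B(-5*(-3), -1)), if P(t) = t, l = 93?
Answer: 1953455/36549 ≈ 53.448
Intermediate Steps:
B(k, w) = -7 + k² (B(k, w) = -7 + k*k = -7 + k²)
U(K) = 1/93
U(234) - (221 + 68)/(-2093 + 914)*P(B(-5*(-3), -1)) = 1/93 - (221 + 68)/(-2093 + 914)*(-7 + (-5*(-3))²) = 1/93 - 289/(-1179)*(-7 + 15²) = 1/93 - 289*(-1/1179)*(-7 + 225) = 1/93 - (-289)*218/1179 = 1/93 - 1*(-63002/1179) = 1/93 + 63002/1179 = 1953455/36549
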